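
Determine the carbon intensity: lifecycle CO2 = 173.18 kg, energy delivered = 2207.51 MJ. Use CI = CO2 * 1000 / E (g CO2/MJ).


CI = CO2 * 1000 / E
= 173.18 * 1000 / 2207.51
= 78.4504 g CO2/MJ

78.4504 g CO2/MJ


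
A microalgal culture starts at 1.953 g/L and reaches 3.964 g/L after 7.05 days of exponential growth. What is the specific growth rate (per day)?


mu = ln(X2/X1) / dt
= ln(3.964/1.953) / 7.05
= 0.1004 per day

0.1004 per day


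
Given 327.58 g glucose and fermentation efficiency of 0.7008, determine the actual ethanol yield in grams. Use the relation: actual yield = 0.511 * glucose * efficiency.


Actual ethanol: m = 0.511 * 327.58 * 0.7008
m = 117.3093 g

117.3093 g


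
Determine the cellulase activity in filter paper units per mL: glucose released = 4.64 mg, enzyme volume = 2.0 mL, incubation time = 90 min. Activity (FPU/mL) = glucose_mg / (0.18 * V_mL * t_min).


Activity = glucose_mg / (0.18 mg/umol * V_mL * t_min)
= 4.64 / (0.18 * 2.0 * 90)
= 0.1432 FPU/mL

0.1432 FPU/mL


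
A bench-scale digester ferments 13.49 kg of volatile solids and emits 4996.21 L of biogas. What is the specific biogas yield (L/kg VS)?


Y = V / VS
= 4996.21 / 13.49
= 370.3640 L/kg VS

370.3640 L/kg VS


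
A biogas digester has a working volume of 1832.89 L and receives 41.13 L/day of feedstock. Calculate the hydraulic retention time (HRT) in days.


HRT = V / Q
= 1832.89 / 41.13
= 44.5633 days

44.5633 days


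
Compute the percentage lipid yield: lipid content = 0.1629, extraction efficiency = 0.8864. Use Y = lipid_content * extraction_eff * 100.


Y = lipid_content * extraction_eff * 100
= 0.1629 * 0.8864 * 100
= 14.4395%

14.4395%


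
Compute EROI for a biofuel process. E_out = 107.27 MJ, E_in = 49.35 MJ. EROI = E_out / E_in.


EROI = E_out / E_in
= 107.27 / 49.35
= 2.1737

2.1737


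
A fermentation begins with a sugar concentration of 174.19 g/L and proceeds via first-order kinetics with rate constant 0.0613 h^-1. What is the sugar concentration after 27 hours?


S = S0 * exp(-k * t)
S = 174.19 * exp(-0.0613 * 27)
S = 33.2830 g/L

33.2830 g/L


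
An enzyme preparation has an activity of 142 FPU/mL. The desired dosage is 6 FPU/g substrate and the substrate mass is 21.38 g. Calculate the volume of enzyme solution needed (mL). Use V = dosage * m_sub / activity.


V = dosage * m_sub / activity
V = 6 * 21.38 / 142
V = 0.9034 mL

0.9034 mL


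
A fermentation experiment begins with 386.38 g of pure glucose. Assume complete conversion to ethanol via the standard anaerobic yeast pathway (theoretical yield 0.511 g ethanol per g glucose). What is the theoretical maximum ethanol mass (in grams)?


Theoretical ethanol yield: m_EtOH = 0.511 * m_glucose
m_EtOH = 0.511 * 386.38 = 197.4402 g

197.4402 g


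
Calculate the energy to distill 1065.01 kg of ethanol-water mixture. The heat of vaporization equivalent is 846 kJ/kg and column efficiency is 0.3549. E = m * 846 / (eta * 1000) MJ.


E = m * 846 / (eta * 1000)
= 1065.01 * 846 / (0.3549 * 1000)
= 2538.7390 MJ

2538.7390 MJ


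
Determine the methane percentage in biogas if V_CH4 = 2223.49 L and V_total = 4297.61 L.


CH4% = V_CH4 / V_total * 100
= 2223.49 / 4297.61 * 100
= 51.7378%

51.7378%


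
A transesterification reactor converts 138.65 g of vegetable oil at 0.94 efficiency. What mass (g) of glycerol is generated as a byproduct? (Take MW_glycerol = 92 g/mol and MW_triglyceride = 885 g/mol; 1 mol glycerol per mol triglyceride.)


glycerol = oil * conv * (92/885)
= 138.65 * 0.94 * 92 / 885
= 13.5485 g

13.5485 g


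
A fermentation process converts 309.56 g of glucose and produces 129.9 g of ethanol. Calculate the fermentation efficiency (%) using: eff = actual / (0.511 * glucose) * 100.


Fermentation efficiency = (actual / (0.511 * glucose)) * 100
= (129.9 / (0.511 * 309.56)) * 100
= 82.1190%

82.1190%


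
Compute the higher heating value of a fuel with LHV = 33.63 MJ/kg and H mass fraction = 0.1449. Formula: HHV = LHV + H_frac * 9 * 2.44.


HHV = LHV + H_frac * 9 * 2.44
= 33.63 + 0.1449 * 9 * 2.44
= 36.8120 MJ/kg

36.8120 MJ/kg


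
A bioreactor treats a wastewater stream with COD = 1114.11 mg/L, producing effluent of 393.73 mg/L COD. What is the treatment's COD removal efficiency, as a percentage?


eta = (COD_in - COD_out) / COD_in * 100
= (1114.11 - 393.73) / 1114.11 * 100
= 64.6597%

64.6597%


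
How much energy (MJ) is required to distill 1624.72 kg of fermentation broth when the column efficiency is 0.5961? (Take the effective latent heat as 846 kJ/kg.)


E = m * 846 / (eta * 1000)
= 1624.72 * 846 / (0.5961 * 1000)
= 2305.8432 MJ

2305.8432 MJ


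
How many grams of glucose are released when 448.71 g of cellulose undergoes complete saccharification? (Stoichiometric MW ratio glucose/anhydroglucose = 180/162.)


glucose = cellulose * 180/162
= 448.71 * 180/162
= 498.5667 g

498.5667 g


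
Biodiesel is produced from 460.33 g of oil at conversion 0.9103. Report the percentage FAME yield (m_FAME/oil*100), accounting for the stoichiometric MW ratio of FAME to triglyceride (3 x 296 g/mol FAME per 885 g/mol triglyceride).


m_FAME = oil * conv * (3 * 296 / 885) = oil * conv * (888/885)
= 460.33 * 0.9103 * 888 / 885
= 420.4589 g
Y = m_FAME / oil * 100 = conv * (888/885) * 100
= 0.9103 * 888 / 885 * 100
= 91.34%

91.34%


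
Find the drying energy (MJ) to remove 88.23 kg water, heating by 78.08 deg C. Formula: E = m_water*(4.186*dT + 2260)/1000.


E = m_water * (4.186 * dT + 2260) / 1000
= 88.23 * (4.186 * 78.08 + 2260) / 1000
= 228.2371 MJ

228.2371 MJ


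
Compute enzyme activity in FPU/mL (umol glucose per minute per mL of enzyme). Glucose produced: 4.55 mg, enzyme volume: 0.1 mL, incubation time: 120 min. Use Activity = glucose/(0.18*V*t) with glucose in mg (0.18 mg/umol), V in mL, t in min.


Activity = glucose_mg / (0.18 mg/umol * V_mL * t_min)
= 4.55 / (0.18 * 0.1 * 120)
= 2.1065 FPU/mL

2.1065 FPU/mL


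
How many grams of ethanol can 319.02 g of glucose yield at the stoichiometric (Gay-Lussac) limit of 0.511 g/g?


Theoretical ethanol yield: m_EtOH = 0.511 * m_glucose
m_EtOH = 0.511 * 319.02 = 163.0192 g

163.0192 g


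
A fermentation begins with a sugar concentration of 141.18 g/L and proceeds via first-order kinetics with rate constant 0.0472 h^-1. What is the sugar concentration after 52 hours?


S = S0 * exp(-k * t)
S = 141.18 * exp(-0.0472 * 52)
S = 12.1294 g/L

12.1294 g/L


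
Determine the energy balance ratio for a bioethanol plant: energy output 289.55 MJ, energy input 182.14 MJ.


EROI = E_out / E_in
= 289.55 / 182.14
= 1.5897

1.5897


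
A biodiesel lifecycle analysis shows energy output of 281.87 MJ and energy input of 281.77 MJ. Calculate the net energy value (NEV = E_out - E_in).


NEV = E_out - E_in
= 281.87 - 281.77
= 0.1000 MJ

0.1000 MJ


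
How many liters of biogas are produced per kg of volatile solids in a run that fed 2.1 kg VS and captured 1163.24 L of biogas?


Y = V / VS
= 1163.24 / 2.1
= 553.9238 L/kg VS

553.9238 L/kg VS


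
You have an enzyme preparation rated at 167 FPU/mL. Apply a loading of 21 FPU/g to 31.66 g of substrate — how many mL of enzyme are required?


V = dosage * m_sub / activity
V = 21 * 31.66 / 167
V = 3.9812 mL

3.9812 mL


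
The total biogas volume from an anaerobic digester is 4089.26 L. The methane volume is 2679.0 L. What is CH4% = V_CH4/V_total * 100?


CH4% = V_CH4 / V_total * 100
= 2679.0 / 4089.26 * 100
= 65.5131%

65.5131%


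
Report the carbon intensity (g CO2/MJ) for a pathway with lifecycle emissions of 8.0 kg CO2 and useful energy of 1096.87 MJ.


CI = CO2 * 1000 / E
= 8.0 * 1000 / 1096.87
= 7.2935 g CO2/MJ

7.2935 g CO2/MJ


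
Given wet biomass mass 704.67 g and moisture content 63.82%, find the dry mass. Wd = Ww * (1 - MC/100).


Wd = Ww * (1 - MC/100)
= 704.67 * (1 - 63.82/100)
= 254.9496 g

254.9496 g


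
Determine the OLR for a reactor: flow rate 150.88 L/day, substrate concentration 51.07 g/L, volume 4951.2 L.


OLR = Q * S / V
= 150.88 * 51.07 / 4951.2
= 1.5563 g/L/day

1.5563 g/L/day


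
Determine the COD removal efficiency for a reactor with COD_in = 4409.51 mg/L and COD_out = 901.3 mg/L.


eta = (COD_in - COD_out) / COD_in * 100
= (4409.51 - 901.3) / 4409.51 * 100
= 79.5601%

79.5601%


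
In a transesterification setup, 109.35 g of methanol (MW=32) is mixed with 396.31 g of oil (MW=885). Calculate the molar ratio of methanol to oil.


Molar ratio = n_MeOH / n_oil = (MeOH/32) / (oil/885) = (MeOH * 885) / (32 * oil)
= (109.35 * 885) / (32 * 396.31)
= 7.6309

7.6309


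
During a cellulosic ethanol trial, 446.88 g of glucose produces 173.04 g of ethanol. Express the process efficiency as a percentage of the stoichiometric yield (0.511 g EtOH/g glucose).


Fermentation efficiency = (actual / (0.511 * glucose)) * 100
= (173.04 / (0.511 * 446.88)) * 100
= 75.7765%

75.7765%


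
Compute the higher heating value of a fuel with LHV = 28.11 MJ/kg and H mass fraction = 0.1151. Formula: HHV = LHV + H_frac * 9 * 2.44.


HHV = LHV + H_frac * 9 * 2.44
= 28.11 + 0.1151 * 9 * 2.44
= 30.6376 MJ/kg

30.6376 MJ/kg


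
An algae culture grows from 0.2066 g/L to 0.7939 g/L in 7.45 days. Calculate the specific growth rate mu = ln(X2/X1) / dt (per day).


mu = ln(X2/X1) / dt
= ln(0.7939/0.2066) / 7.45
= 0.1807 per day

0.1807 per day


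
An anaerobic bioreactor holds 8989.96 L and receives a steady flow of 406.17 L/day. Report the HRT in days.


HRT = V / Q
= 8989.96 / 406.17
= 22.1335 days

22.1335 days


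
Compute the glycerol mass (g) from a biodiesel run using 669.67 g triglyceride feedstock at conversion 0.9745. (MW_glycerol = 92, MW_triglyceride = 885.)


glycerol = oil * conv * (92/885)
= 669.67 * 0.9745 * 92 / 885
= 67.8402 g

67.8402 g


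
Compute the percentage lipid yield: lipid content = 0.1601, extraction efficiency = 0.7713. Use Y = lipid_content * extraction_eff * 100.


Y = lipid_content * extraction_eff * 100
= 0.1601 * 0.7713 * 100
= 12.3485%

12.3485%


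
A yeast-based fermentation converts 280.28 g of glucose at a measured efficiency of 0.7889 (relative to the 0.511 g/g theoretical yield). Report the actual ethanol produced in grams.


Actual ethanol: m = 0.511 * 280.28 * 0.7889
m = 112.9887 g

112.9887 g


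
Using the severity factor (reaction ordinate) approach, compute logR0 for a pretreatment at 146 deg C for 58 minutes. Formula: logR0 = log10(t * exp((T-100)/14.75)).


logR0 = log10(t * exp((T - 100) / 14.75))
= log10(58 * exp((146 - 100) / 14.75))
= 3.1178

3.1178


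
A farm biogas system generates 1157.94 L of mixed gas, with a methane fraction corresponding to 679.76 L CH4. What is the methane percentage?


CH4% = V_CH4 / V_total * 100
= 679.76 / 1157.94 * 100
= 58.7043%

58.7043%


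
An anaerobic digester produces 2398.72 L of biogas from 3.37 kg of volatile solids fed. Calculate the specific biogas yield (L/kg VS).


Y = V / VS
= 2398.72 / 3.37
= 711.7864 L/kg VS

711.7864 L/kg VS


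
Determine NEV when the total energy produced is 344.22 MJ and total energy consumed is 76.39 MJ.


NEV = E_out - E_in
= 344.22 - 76.39
= 267.8300 MJ

267.8300 MJ


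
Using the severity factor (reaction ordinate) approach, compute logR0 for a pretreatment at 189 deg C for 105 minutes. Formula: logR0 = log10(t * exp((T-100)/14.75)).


logR0 = log10(t * exp((T - 100) / 14.75))
= log10(105 * exp((189 - 100) / 14.75))
= 4.6417

4.6417


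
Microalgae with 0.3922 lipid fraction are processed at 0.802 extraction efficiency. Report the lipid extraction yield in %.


Y = lipid_content * extraction_eff * 100
= 0.3922 * 0.802 * 100
= 31.4544%

31.4544%


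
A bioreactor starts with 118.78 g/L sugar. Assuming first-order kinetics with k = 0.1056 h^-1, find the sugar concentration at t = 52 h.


S = S0 * exp(-k * t)
S = 118.78 * exp(-0.1056 * 52)
S = 0.4897 g/L

0.4897 g/L


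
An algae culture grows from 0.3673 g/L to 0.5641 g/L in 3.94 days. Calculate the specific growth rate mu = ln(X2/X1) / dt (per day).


mu = ln(X2/X1) / dt
= ln(0.5641/0.3673) / 3.94
= 0.1089 per day

0.1089 per day


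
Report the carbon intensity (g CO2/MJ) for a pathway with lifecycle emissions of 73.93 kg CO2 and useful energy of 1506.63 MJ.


CI = CO2 * 1000 / E
= 73.93 * 1000 / 1506.63
= 49.0698 g CO2/MJ

49.0698 g CO2/MJ


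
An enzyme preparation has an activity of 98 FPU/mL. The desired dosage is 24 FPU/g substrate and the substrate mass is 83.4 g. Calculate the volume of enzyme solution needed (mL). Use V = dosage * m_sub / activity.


V = dosage * m_sub / activity
V = 24 * 83.4 / 98
V = 20.4245 mL

20.4245 mL


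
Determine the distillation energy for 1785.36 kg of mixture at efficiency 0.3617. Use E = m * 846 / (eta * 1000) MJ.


E = m * 846 / (eta * 1000)
= 1785.36 * 846 / (0.3617 * 1000)
= 4175.8766 MJ

4175.8766 MJ


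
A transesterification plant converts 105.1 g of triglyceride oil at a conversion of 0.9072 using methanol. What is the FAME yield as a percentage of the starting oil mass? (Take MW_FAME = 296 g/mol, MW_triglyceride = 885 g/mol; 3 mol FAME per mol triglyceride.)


m_FAME = oil * conv * (3 * 296 / 885) = oil * conv * (888/885)
= 105.1 * 0.9072 * 888 / 885
= 95.6699 g
Y = m_FAME / oil * 100 = conv * (888/885) * 100
= 0.9072 * 888 / 885 * 100
= 91.03%

91.03%


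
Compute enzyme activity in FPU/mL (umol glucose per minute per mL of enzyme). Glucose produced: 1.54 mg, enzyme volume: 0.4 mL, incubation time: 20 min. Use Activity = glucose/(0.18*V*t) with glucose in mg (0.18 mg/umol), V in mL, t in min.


Activity = glucose_mg / (0.18 mg/umol * V_mL * t_min)
= 1.54 / (0.18 * 0.4 * 20)
= 1.0694 FPU/mL

1.0694 FPU/mL


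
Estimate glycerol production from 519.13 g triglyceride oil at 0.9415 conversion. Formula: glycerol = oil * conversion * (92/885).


glycerol = oil * conv * (92/885)
= 519.13 * 0.9415 * 92 / 885
= 50.8090 g

50.8090 g


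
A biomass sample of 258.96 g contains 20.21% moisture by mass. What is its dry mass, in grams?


Wd = Ww * (1 - MC/100)
= 258.96 * (1 - 20.21/100)
= 206.6242 g

206.6242 g


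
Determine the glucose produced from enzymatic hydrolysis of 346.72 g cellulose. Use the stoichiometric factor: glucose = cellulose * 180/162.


glucose = cellulose * 180/162
= 346.72 * 180/162
= 385.2444 g

385.2444 g


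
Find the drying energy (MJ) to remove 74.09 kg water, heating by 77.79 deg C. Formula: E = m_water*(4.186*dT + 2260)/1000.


E = m_water * (4.186 * dT + 2260) / 1000
= 74.09 * (4.186 * 77.79 + 2260) / 1000
= 191.5692 MJ

191.5692 MJ


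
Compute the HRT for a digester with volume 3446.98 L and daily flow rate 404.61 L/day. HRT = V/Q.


HRT = V / Q
= 3446.98 / 404.61
= 8.5193 days

8.5193 days


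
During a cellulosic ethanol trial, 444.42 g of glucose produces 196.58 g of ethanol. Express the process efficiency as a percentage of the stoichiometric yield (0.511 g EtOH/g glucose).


Fermentation efficiency = (actual / (0.511 * glucose)) * 100
= (196.58 / (0.511 * 444.42)) * 100
= 86.5615%

86.5615%


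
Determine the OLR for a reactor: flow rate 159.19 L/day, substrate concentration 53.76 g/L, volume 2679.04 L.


OLR = Q * S / V
= 159.19 * 53.76 / 2679.04
= 3.1944 g/L/day

3.1944 g/L/day


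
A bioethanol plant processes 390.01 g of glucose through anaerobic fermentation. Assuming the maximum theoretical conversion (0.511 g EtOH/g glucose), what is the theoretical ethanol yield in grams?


Theoretical ethanol yield: m_EtOH = 0.511 * m_glucose
m_EtOH = 0.511 * 390.01 = 199.2951 g

199.2951 g


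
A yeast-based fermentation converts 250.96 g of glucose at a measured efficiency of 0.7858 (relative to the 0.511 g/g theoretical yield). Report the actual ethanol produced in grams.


Actual ethanol: m = 0.511 * 250.96 * 0.7858
m = 100.7714 g

100.7714 g


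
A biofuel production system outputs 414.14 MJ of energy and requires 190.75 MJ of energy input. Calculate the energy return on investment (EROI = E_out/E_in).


EROI = E_out / E_in
= 414.14 / 190.75
= 2.1711

2.1711


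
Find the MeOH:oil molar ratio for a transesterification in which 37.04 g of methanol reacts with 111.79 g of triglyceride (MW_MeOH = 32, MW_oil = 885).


Molar ratio = n_MeOH / n_oil = (MeOH/32) / (oil/885) = (MeOH * 885) / (32 * oil)
= (37.04 * 885) / (32 * 111.79)
= 9.1635

9.1635


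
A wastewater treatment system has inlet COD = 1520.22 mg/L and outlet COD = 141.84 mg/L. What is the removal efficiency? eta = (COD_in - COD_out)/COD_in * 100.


eta = (COD_in - COD_out) / COD_in * 100
= (1520.22 - 141.84) / 1520.22 * 100
= 90.6698%

90.6698%


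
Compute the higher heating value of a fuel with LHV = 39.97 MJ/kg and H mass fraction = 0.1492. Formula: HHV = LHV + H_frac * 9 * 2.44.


HHV = LHV + H_frac * 9 * 2.44
= 39.97 + 0.1492 * 9 * 2.44
= 43.2464 MJ/kg

43.2464 MJ/kg


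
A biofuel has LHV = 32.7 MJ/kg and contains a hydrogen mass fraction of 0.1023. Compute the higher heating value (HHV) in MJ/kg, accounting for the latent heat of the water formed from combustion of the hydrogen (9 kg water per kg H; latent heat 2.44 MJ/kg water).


HHV = LHV + H_frac * 9 * 2.44
= 32.7 + 0.1023 * 9 * 2.44
= 34.9465 MJ/kg

34.9465 MJ/kg


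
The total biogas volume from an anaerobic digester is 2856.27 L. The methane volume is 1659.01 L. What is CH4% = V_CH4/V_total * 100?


CH4% = V_CH4 / V_total * 100
= 1659.01 / 2856.27 * 100
= 58.0831%

58.0831%


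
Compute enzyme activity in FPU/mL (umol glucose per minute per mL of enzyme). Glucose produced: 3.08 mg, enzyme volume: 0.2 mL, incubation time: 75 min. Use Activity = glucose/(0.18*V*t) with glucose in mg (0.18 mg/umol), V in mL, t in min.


Activity = glucose_mg / (0.18 mg/umol * V_mL * t_min)
= 3.08 / (0.18 * 0.2 * 75)
= 1.1407 FPU/mL

1.1407 FPU/mL


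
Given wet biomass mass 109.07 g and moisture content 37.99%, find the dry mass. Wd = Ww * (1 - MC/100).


Wd = Ww * (1 - MC/100)
= 109.07 * (1 - 37.99/100)
= 67.6343 g

67.6343 g


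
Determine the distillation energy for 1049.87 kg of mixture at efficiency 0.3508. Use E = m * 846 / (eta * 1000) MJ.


E = m * 846 / (eta * 1000)
= 1049.87 * 846 / (0.3508 * 1000)
= 2531.8986 MJ

2531.8986 MJ


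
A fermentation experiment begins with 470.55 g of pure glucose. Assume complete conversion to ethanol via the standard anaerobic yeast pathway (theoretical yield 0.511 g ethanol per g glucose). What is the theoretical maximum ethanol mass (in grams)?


Theoretical ethanol yield: m_EtOH = 0.511 * m_glucose
m_EtOH = 0.511 * 470.55 = 240.4511 g

240.4511 g


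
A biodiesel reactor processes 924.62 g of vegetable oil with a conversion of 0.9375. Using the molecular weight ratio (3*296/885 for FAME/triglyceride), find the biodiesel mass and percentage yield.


m_FAME = oil * conv * (3 * 296 / 885) = oil * conv * (888/885)
= 924.62 * 0.9375 * 888 / 885
= 869.7697 g
Y = m_FAME / oil * 100 = conv * (888/885) * 100
= 0.9375 * 888 / 885 * 100
= 94.07%

869.7697 g FAME; Y = 94.07%


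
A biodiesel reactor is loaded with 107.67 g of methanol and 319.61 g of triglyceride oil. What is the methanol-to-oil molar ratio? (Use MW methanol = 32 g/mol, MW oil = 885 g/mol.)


Molar ratio = n_MeOH / n_oil = (MeOH/32) / (oil/885) = (MeOH * 885) / (32 * oil)
= (107.67 * 885) / (32 * 319.61)
= 9.3168

9.3168


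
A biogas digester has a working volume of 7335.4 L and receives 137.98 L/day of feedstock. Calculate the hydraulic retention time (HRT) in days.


HRT = V / Q
= 7335.4 / 137.98
= 53.1628 days

53.1628 days


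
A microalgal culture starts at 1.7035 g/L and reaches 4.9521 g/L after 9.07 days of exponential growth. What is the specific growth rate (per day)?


mu = ln(X2/X1) / dt
= ln(4.9521/1.7035) / 9.07
= 0.1177 per day

0.1177 per day


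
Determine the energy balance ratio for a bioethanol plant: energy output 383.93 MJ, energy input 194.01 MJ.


EROI = E_out / E_in
= 383.93 / 194.01
= 1.9789

1.9789


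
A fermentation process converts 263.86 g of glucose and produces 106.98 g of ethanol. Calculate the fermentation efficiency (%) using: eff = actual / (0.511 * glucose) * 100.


Fermentation efficiency = (actual / (0.511 * glucose)) * 100
= (106.98 / (0.511 * 263.86)) * 100
= 79.3429%

79.3429%


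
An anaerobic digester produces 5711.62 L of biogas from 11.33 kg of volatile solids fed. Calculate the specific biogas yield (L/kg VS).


Y = V / VS
= 5711.62 / 11.33
= 504.1147 L/kg VS

504.1147 L/kg VS


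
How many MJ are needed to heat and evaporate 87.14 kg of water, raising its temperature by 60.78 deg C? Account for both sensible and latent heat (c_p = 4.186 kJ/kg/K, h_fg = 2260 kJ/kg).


E = m_water * (4.186 * dT + 2260) / 1000
= 87.14 * (4.186 * 60.78 + 2260) / 1000
= 219.1070 MJ

219.1070 MJ


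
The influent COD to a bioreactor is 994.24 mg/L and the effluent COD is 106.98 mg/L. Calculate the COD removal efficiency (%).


eta = (COD_in - COD_out) / COD_in * 100
= (994.24 - 106.98) / 994.24 * 100
= 89.2400%

89.2400%


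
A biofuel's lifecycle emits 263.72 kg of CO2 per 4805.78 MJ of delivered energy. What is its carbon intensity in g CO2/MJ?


CI = CO2 * 1000 / E
= 263.72 * 1000 / 4805.78
= 54.8756 g CO2/MJ

54.8756 g CO2/MJ


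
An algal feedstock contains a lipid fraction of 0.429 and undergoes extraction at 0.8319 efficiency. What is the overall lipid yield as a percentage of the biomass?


Y = lipid_content * extraction_eff * 100
= 0.429 * 0.8319 * 100
= 35.6885%

35.6885%


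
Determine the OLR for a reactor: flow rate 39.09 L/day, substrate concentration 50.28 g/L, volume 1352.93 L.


OLR = Q * S / V
= 39.09 * 50.28 / 1352.93
= 1.4527 g/L/day

1.4527 g/L/day


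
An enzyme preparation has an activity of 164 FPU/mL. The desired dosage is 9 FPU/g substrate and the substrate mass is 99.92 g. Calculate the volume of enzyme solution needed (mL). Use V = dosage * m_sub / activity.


V = dosage * m_sub / activity
V = 9 * 99.92 / 164
V = 5.4834 mL

5.4834 mL


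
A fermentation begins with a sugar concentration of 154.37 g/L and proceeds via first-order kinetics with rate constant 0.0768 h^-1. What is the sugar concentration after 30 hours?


S = S0 * exp(-k * t)
S = 154.37 * exp(-0.0768 * 30)
S = 15.4152 g/L

15.4152 g/L


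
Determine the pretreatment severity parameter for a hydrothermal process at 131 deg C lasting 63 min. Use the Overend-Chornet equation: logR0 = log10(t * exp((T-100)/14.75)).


logR0 = log10(t * exp((T - 100) / 14.75))
= log10(63 * exp((131 - 100) / 14.75))
= 2.7121

2.7121


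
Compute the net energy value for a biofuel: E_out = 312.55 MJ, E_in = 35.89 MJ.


NEV = E_out - E_in
= 312.55 - 35.89
= 276.6600 MJ

276.6600 MJ


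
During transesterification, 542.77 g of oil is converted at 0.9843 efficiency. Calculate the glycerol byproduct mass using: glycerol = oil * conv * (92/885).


glycerol = oil * conv * (92/885)
= 542.77 * 0.9843 * 92 / 885
= 55.5377 g

55.5377 g


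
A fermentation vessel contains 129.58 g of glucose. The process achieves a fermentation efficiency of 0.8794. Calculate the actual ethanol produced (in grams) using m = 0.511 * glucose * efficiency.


Actual ethanol: m = 0.511 * 129.58 * 0.8794
m = 58.2298 g

58.2298 g


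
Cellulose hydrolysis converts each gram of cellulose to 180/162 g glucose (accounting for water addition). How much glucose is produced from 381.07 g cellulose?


glucose = cellulose * 180/162
= 381.07 * 180/162
= 423.4111 g

423.4111 g


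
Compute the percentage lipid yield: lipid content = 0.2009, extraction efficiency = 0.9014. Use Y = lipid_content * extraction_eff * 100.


Y = lipid_content * extraction_eff * 100
= 0.2009 * 0.9014 * 100
= 18.1091%

18.1091%


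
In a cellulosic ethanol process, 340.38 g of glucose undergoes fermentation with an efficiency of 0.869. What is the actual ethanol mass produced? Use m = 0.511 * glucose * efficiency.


Actual ethanol: m = 0.511 * 340.38 * 0.869
m = 151.1488 g

151.1488 g


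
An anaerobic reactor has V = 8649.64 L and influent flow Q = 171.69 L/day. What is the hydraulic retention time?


HRT = V / Q
= 8649.64 / 171.69
= 50.3794 days

50.3794 days


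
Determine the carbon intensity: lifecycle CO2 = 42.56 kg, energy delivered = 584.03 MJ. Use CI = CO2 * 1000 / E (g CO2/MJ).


CI = CO2 * 1000 / E
= 42.56 * 1000 / 584.03
= 72.8730 g CO2/MJ

72.8730 g CO2/MJ


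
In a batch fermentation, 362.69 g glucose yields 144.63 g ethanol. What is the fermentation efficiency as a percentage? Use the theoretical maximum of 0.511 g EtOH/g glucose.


Fermentation efficiency = (actual / (0.511 * glucose)) * 100
= (144.63 / (0.511 * 362.69)) * 100
= 78.0372%

78.0372%


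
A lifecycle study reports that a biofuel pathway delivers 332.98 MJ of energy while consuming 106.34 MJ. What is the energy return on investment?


EROI = E_out / E_in
= 332.98 / 106.34
= 3.1313

3.1313


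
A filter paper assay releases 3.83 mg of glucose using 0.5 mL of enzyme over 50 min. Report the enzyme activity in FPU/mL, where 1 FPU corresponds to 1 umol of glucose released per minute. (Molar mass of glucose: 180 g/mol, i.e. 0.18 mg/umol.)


Activity = glucose_mg / (0.18 mg/umol * V_mL * t_min)
= 3.83 / (0.18 * 0.5 * 50)
= 0.8511 FPU/mL

0.8511 FPU/mL


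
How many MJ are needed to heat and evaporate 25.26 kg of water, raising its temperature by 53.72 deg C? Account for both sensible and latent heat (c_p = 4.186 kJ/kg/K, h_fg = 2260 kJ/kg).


E = m_water * (4.186 * dT + 2260) / 1000
= 25.26 * (4.186 * 53.72 + 2260) / 1000
= 62.7679 MJ

62.7679 MJ


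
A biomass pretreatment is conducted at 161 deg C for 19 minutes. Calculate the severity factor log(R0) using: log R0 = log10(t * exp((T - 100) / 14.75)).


logR0 = log10(t * exp((T - 100) / 14.75))
= log10(19 * exp((161 - 100) / 14.75))
= 3.0748

3.0748


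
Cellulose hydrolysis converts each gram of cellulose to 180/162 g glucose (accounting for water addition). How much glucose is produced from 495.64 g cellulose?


glucose = cellulose * 180/162
= 495.64 * 180/162
= 550.7111 g

550.7111 g


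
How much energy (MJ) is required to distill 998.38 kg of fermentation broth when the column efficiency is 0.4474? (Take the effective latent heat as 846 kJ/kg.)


E = m * 846 / (eta * 1000)
= 998.38 * 846 / (0.4474 * 1000)
= 1887.8620 MJ

1887.8620 MJ


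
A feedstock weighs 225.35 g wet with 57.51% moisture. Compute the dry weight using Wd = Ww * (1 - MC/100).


Wd = Ww * (1 - MC/100)
= 225.35 * (1 - 57.51/100)
= 95.7512 g

95.7512 g


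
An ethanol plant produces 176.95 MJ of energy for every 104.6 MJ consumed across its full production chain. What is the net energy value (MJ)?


NEV = E_out - E_in
= 176.95 - 104.6
= 72.3500 MJ

72.3500 MJ


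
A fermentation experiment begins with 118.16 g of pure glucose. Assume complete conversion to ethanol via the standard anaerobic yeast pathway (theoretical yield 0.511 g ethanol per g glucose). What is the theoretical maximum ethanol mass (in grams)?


Theoretical ethanol yield: m_EtOH = 0.511 * m_glucose
m_EtOH = 0.511 * 118.16 = 60.3798 g

60.3798 g


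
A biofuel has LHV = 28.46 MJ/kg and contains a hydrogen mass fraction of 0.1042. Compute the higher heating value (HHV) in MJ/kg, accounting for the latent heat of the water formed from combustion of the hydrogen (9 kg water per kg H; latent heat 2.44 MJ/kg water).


HHV = LHV + H_frac * 9 * 2.44
= 28.46 + 0.1042 * 9 * 2.44
= 30.7482 MJ/kg

30.7482 MJ/kg


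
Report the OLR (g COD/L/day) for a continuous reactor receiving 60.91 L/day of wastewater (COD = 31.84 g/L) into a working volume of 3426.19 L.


OLR = Q * S / V
= 60.91 * 31.84 / 3426.19
= 0.5660 g/L/day

0.5660 g/L/day


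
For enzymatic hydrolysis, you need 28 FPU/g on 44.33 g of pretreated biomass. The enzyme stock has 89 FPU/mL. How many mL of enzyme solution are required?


V = dosage * m_sub / activity
V = 28 * 44.33 / 89
V = 13.9465 mL

13.9465 mL


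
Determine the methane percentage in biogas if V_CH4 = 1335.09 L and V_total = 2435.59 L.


CH4% = V_CH4 / V_total * 100
= 1335.09 / 2435.59 * 100
= 54.8159%

54.8159%


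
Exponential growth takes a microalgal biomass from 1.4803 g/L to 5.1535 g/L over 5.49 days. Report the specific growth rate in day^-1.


mu = ln(X2/X1) / dt
= ln(5.1535/1.4803) / 5.49
= 0.2272 per day

0.2272 per day


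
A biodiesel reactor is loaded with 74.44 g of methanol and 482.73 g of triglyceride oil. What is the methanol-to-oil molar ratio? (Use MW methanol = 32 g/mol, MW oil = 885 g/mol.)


Molar ratio = n_MeOH / n_oil = (MeOH/32) / (oil/885) = (MeOH * 885) / (32 * oil)
= (74.44 * 885) / (32 * 482.73)
= 4.2648

4.2648


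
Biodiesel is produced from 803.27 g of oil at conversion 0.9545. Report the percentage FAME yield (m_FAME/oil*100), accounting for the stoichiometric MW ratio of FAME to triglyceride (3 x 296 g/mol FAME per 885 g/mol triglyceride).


m_FAME = oil * conv * (3 * 296 / 885) = oil * conv * (888/885)
= 803.27 * 0.9545 * 888 / 885
= 769.3203 g
Y = m_FAME / oil * 100 = conv * (888/885) * 100
= 0.9545 * 888 / 885 * 100
= 95.77%

95.77%


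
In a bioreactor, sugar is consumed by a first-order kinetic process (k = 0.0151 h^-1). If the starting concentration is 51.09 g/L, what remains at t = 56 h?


S = S0 * exp(-k * t)
S = 51.09 * exp(-0.0151 * 56)
S = 21.9329 g/L

21.9329 g/L


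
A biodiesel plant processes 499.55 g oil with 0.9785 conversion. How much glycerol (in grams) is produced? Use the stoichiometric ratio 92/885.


glycerol = oil * conv * (92/885)
= 499.55 * 0.9785 * 92 / 885
= 50.8141 g

50.8141 g


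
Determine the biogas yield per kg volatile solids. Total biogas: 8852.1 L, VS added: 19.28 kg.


Y = V / VS
= 8852.1 / 19.28
= 459.1338 L/kg VS

459.1338 L/kg VS


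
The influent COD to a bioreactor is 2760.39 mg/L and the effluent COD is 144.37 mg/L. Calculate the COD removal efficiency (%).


eta = (COD_in - COD_out) / COD_in * 100
= (2760.39 - 144.37) / 2760.39 * 100
= 94.7699%

94.7699%


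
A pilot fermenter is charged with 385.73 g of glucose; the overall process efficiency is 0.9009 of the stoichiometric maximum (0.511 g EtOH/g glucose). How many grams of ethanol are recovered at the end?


Actual ethanol: m = 0.511 * 385.73 * 0.9009
m = 177.5746 g

177.5746 g


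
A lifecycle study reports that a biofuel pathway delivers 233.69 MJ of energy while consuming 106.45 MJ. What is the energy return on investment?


EROI = E_out / E_in
= 233.69 / 106.45
= 2.1953

2.1953


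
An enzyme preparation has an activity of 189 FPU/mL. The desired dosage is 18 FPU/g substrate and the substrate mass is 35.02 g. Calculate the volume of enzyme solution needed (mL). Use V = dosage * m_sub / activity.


V = dosage * m_sub / activity
V = 18 * 35.02 / 189
V = 3.3352 mL

3.3352 mL


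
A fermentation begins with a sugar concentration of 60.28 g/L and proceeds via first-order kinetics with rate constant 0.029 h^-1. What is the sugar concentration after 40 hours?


S = S0 * exp(-k * t)
S = 60.28 * exp(-0.029 * 40)
S = 18.8969 g/L

18.8969 g/L


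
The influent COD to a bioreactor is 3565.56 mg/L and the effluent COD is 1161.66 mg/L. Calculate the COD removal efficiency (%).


eta = (COD_in - COD_out) / COD_in * 100
= (3565.56 - 1161.66) / 3565.56 * 100
= 67.4200%

67.4200%


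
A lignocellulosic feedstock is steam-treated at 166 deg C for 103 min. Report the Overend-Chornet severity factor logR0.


logR0 = log10(t * exp((T - 100) / 14.75))
= log10(103 * exp((166 - 100) / 14.75))
= 3.9561

3.9561


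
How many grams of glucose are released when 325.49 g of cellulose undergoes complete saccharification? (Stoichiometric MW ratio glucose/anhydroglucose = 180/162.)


glucose = cellulose * 180/162
= 325.49 * 180/162
= 361.6556 g

361.6556 g


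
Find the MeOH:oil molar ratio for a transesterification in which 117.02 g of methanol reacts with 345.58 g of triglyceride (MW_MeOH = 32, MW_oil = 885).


Molar ratio = n_MeOH / n_oil = (MeOH/32) / (oil/885) = (MeOH * 885) / (32 * oil)
= (117.02 * 885) / (32 * 345.58)
= 9.3649

9.3649


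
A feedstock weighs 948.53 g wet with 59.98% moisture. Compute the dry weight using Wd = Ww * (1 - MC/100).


Wd = Ww * (1 - MC/100)
= 948.53 * (1 - 59.98/100)
= 379.6017 g

379.6017 g


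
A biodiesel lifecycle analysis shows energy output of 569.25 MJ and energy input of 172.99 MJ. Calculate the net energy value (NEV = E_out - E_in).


NEV = E_out - E_in
= 569.25 - 172.99
= 396.2600 MJ

396.2600 MJ


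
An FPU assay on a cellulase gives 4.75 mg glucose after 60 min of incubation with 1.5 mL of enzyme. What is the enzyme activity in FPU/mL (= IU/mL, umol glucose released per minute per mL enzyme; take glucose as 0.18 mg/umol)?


Activity = glucose_mg / (0.18 mg/umol * V_mL * t_min)
= 4.75 / (0.18 * 1.5 * 60)
= 0.2932 FPU/mL

0.2932 FPU/mL


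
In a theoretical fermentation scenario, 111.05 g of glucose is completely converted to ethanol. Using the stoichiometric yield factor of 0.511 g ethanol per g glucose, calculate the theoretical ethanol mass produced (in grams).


Theoretical ethanol yield: m_EtOH = 0.511 * m_glucose
m_EtOH = 0.511 * 111.05 = 56.7465 g

56.7465 g


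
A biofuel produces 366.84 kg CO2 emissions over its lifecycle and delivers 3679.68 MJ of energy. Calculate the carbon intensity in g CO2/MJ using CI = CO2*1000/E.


CI = CO2 * 1000 / E
= 366.84 * 1000 / 3679.68
= 99.6935 g CO2/MJ

99.6935 g CO2/MJ


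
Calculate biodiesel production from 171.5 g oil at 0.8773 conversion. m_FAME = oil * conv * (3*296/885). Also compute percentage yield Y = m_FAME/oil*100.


m_FAME = oil * conv * (3 * 296 / 885) = oil * conv * (888/885)
= 171.5 * 0.8773 * 888 / 885
= 150.9670 g
Y = m_FAME / oil * 100 = conv * (888/885) * 100
= 0.8773 * 888 / 885 * 100
= 88.03%

150.9670 g FAME; Y = 88.03%


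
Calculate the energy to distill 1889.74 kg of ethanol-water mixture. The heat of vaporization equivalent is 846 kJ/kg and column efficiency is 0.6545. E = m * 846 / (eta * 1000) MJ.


E = m * 846 / (eta * 1000)
= 1889.74 * 846 / (0.6545 * 1000)
= 2442.6586 MJ

2442.6586 MJ


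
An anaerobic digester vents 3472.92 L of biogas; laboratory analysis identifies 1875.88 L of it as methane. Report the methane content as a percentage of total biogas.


CH4% = V_CH4 / V_total * 100
= 1875.88 / 3472.92 * 100
= 54.0145%

54.0145%


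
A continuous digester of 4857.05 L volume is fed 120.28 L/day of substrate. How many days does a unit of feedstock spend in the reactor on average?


HRT = V / Q
= 4857.05 / 120.28
= 40.3812 days

40.3812 days


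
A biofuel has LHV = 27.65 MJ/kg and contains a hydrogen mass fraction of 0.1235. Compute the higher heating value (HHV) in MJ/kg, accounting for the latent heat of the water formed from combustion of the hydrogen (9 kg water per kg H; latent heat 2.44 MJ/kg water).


HHV = LHV + H_frac * 9 * 2.44
= 27.65 + 0.1235 * 9 * 2.44
= 30.3621 MJ/kg

30.3621 MJ/kg


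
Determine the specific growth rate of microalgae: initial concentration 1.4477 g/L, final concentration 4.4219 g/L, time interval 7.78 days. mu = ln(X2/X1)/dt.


mu = ln(X2/X1) / dt
= ln(4.4219/1.4477) / 7.78
= 0.1435 per day

0.1435 per day


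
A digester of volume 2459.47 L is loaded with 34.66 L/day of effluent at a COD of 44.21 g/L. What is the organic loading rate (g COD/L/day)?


OLR = Q * S / V
= 34.66 * 44.21 / 2459.47
= 0.6230 g/L/day

0.6230 g/L/day


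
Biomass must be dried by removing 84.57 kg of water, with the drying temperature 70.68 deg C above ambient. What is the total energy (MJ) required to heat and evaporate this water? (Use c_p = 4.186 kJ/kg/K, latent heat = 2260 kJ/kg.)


E = m_water * (4.186 * dT + 2260) / 1000
= 84.57 * (4.186 * 70.68 + 2260) / 1000
= 216.1496 MJ

216.1496 MJ


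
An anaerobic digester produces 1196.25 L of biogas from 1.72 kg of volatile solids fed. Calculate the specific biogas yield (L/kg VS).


Y = V / VS
= 1196.25 / 1.72
= 695.4942 L/kg VS

695.4942 L/kg VS


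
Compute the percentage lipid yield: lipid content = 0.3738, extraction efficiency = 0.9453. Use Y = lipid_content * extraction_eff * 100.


Y = lipid_content * extraction_eff * 100
= 0.3738 * 0.9453 * 100
= 35.3353%

35.3353%


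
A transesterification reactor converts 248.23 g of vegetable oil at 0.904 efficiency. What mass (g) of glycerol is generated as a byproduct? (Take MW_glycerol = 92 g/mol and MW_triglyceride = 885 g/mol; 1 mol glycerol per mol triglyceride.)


glycerol = oil * conv * (92/885)
= 248.23 * 0.904 * 92 / 885
= 23.3274 g

23.3274 g


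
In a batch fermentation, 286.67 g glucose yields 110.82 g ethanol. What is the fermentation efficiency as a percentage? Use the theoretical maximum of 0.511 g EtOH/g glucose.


Fermentation efficiency = (actual / (0.511 * glucose)) * 100
= (110.82 / (0.511 * 286.67)) * 100
= 75.6511%

75.6511%


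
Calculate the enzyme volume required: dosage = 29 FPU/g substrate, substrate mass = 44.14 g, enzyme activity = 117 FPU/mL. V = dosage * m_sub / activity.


V = dosage * m_sub / activity
V = 29 * 44.14 / 117
V = 10.9407 mL

10.9407 mL


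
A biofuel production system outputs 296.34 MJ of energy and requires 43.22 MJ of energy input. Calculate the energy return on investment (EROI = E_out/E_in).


EROI = E_out / E_in
= 296.34 / 43.22
= 6.8565

6.8565


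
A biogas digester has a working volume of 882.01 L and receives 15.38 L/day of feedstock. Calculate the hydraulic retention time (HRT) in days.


HRT = V / Q
= 882.01 / 15.38
= 57.3479 days

57.3479 days


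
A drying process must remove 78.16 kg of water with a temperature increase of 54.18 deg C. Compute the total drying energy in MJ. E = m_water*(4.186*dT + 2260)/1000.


E = m_water * (4.186 * dT + 2260) / 1000
= 78.16 * (4.186 * 54.18 + 2260) / 1000
= 194.3681 MJ

194.3681 MJ


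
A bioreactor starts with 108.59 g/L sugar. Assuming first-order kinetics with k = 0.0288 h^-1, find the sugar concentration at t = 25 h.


S = S0 * exp(-k * t)
S = 108.59 * exp(-0.0288 * 25)
S = 52.8564 g/L

52.8564 g/L


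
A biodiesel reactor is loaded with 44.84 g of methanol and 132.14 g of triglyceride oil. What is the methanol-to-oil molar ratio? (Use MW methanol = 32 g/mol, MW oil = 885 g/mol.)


Molar ratio = n_MeOH / n_oil = (MeOH/32) / (oil/885) = (MeOH * 885) / (32 * oil)
= (44.84 * 885) / (32 * 132.14)
= 9.3848

9.3848


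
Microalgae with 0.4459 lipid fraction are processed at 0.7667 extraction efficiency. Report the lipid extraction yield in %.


Y = lipid_content * extraction_eff * 100
= 0.4459 * 0.7667 * 100
= 34.1872%

34.1872%


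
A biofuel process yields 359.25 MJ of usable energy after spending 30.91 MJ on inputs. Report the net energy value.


NEV = E_out - E_in
= 359.25 - 30.91
= 328.3400 MJ

328.3400 MJ


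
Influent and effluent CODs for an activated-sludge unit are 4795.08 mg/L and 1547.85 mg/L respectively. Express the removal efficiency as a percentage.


eta = (COD_in - COD_out) / COD_in * 100
= (4795.08 - 1547.85) / 4795.08 * 100
= 67.7200%

67.7200%


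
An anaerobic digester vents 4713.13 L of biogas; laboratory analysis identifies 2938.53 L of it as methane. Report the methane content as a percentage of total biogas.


CH4% = V_CH4 / V_total * 100
= 2938.53 / 4713.13 * 100
= 62.3477%

62.3477%


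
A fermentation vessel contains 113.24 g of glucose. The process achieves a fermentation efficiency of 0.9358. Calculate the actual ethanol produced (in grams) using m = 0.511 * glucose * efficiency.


Actual ethanol: m = 0.511 * 113.24 * 0.9358
m = 54.1507 g

54.1507 g
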